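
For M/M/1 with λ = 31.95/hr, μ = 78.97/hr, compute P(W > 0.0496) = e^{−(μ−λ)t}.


W ~ Exponential(μ−λ) for M/M/1.
μ − λ = 78.97 − 31.95 = 47.0200
P(W > t) = e^{−(μ−λ)t} = e^{−2.3322} = 0.097083

Final: 0.097083


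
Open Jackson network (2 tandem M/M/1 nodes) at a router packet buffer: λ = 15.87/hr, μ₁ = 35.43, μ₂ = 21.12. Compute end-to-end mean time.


Each node sees arrival rate λ = 15.87/hr (tandem ⇒ throughput preserved).
W₁ = 1/(μ₁−λ) = 1/(35.43−15.87) = 0.05112 hr
W₂ = 1/(μ₂−λ) = 1/(21.12−15.87) = 0.19048 hr
W_total = W₁ + W₂ = 0.05112 + 0.19048 = 0.24160 hr

Final: 0.24160 hr


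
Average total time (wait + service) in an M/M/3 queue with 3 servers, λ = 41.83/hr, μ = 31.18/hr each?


a = 1.3416; ρ = 0.4472; P₀ = 0.251926
Lq = P₀·a^c·ρ/(c!(1−ρ)²) = 0.14835
Wq = Lq/λ = 0.14835/41.83 = 0.003547 hr
W = Wq + 1/μ = 0.003547 + 0.03207 = 0.03562 hr

Final: 0.03562 hr


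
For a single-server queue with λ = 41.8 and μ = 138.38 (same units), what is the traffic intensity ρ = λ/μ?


ρ = λ/μ = 41.8/138.38 = 0.3021

Final: 0.3021


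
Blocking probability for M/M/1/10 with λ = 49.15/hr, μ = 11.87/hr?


ρ = λ/μ = 49.15/11.87 = 4.1407
P_K = (1−ρ)ρ^K/(1−ρ^(K+1)) = (-3.1407·1481589.979739)/(1 − 6134806.023940)
= -4653216.044201/-6134805.023940 = 0.758495

Final: 0.758495


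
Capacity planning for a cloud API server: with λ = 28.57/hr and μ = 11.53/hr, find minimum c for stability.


Stability requires cμ > λ ⇔ c > λ/μ.
λ/μ = 28.57/11.53 = 2.4779
Minimum integer c = ⌊2.4779⌋ + 1 = 3
Check: 3·11.53 = 34.59 > 28.57, while 2·11.53 = 23.06 ≤ 28.57

Final: 3 servers


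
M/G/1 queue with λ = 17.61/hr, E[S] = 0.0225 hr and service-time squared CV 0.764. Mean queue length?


ρ = λ·E[S] = 17.61·0.0225 = 0.3962
Lq = ρ²(1+C_s²)/(2(1−ρ)) = 0.1570·(1+0.764)/(2·0.6038)
= 0.1570·1.7640/1.2075 = 0.22934

Final: 0.22934


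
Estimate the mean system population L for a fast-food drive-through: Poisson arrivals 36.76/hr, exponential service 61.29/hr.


ρ = λ/μ = 36.76/61.29 = 0.5998
L = ρ/(1−ρ) = 0.5998/(1 − 0.5998) = 0.5998/0.4002 = 1.4986

Final: 1.4986


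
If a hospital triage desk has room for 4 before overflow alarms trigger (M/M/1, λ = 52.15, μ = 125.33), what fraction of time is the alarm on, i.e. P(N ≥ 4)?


ρ = 52.15/125.33 = 0.4161
P(N ≥ n) = ρ^n = 0.4161^4 = 0.029978

Final: 0.029978


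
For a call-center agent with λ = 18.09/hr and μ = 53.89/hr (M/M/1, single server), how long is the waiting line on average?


ρ = 18.09/53.89 = 0.3357
Lq = ρ²/(1−ρ) = 0.1127/0.6643 = 0.1696

Final: 0.1696


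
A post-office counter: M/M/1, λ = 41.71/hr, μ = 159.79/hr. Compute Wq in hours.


ρ = 41.71/159.79 = 0.2610
Wq = ρ/(μ−λ) = 0.2610/(159.79 − 41.71) = 0.2610/118.08 = 0.002211 hr

Final: 0.002211 hr


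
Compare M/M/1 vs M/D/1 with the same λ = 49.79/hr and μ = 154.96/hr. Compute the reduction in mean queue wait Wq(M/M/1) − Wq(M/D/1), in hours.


ρ = 49.79/154.96 = 0.3213
Wq(M/M/1) = ρ/(μ−λ) = 0.3213/105.17 = 0.003055 hr
Wq(M/D/1) = ρ/(2(μ−λ)) = 0.001528 hr
Savings = 0.003055 − 0.001528 = 0.001528 hr

Final: 0.001528 hr


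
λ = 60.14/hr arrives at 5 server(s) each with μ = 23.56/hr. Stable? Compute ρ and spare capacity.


Total capacity cμ = 5·23.56 = 117.80/hr
ρ = λ/(cμ) = 60.14/117.80 = 0.5105
Stable ⇔ ρ < 1: YES
Spare capacity = cμ − λ = 117.80 − 60.14 = 57.66/hr

Final: ρ = 0.5105; stable; margin = 57.66/hr


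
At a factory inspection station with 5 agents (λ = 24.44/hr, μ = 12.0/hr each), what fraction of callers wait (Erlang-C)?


a = λ/μ = 2.0367; ρ = a/5 = 0.4073
P₀ = 0.129394 (from M/M/c formula)
C(c,a) = [a^c/(c!(1−ρ))]·P₀ = [35.04288/(120·0.5927)]·0.129394
= 0.49273·0.129394 = 0.063756

Final: 0.063756


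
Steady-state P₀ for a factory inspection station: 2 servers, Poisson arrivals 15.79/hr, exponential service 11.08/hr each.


a = λ/μ = 15.79/11.08 = 1.4251; ρ = a/c = 0.7125
Σ_{k=0}^{1} a^k/k! (terms k=0..1) = 1.00000 + 1.42509 = 2.42509
Tail: a^2/(2!(1−ρ)) = 2.03088/(2·0.2875) = 3.53252
P₀ = 1/(2.42509 + 3.53252) = 1/5.95761 = 0.167852

Final: 0.167852


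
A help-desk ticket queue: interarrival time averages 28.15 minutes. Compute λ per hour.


λ = 1/(interarrival time) in consistent units.
1 hour = 60 min, so λ = 60/28.15 = 2.1314 per hour

Final: 2.1314 /hr


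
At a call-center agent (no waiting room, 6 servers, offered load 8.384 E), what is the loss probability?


B(c,a) = (a^c/c!) / Σ_{k=0}^{c} a^k/k!
a^6/6! = 482.364259
Σ terms (k=0..6): 1.00000 + 8.38400 + 35.14573 + 98.22059 + 205.87037 + 345.20343 + 482.36426 = 1176.188378
B = 482.364259/1176.188378 = 0.410108

Final: 0.410108


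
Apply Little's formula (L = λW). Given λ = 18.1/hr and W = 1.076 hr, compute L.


L = λW = 18.1·1.076 = 19.4756

Final: 19.4756


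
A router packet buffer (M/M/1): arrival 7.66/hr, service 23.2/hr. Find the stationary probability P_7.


ρ = 7.66/23.2 = 0.3302
P_n = (1−ρ)·ρ^n = (1 − 0.3302)·0.3302^7 = 0.6698·0.0004277 = 0.0002865

Final: 0.0002865


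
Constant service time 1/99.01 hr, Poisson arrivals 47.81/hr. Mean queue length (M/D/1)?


ρ = 47.81/99.01 = 0.4829
M/D/1: Lq = ρ²/(2(1−ρ)) = 0.2332/(2·0.5171) = 0.22545

Final: 0.22545


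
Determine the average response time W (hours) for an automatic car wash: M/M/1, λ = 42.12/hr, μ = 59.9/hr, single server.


W = 1/(μ−λ) = 1/(59.9 − 42.12) = 1/17.78 = 0.05624 hr

Final: 0.05624 hr


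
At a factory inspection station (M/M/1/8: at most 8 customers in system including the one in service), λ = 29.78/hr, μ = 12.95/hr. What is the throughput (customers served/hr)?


ρ = 2.2996; P_K = (1−ρ)ρ^8/(1−ρ^9) = 0.565459
λ_eff = λ(1 − P_K) = 29.78·(1 − 0.565459) = 29.78·0.434541 = 12.9406 /hr

Final: 12.9406 /hr


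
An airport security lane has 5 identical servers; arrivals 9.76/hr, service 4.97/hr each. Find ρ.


ρ = λ/(cμ) = 9.76/(5·4.97) = 9.76/24.85 = 0.3928

Final: 0.3928


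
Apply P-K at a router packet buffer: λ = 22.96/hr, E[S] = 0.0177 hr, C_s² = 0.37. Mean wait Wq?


ρ = λ·E[S] = 22.96·0.0177 = 0.4064
E[S²] = E[S]²(1+C_s²) = 0.0177²·(1+0.37) = 0.0004292
Wq = λ·E[S²]/(2(1−ρ)) = 22.96·0.0004292/(2·0.5936) = 0.008301 hr

Final: 0.008301 hr


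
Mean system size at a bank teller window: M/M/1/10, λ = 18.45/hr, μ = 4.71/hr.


ρ = 18.45/4.71 = 3.9172
L = ρ[1 − (K+1)ρ^K + Kρ^(K+1)] / [(1−ρ)(1−ρ^(K+1))]
Numerator: 3.9172·(1 − 11·850657.300711 + 10·3332192.611065) = 93874449.259502
Denominator: (-2.9172)·(-3332191.611065) = 9720660.878140
L = 93874449.259502/9720660.878140 = 9.6572

Final: 9.6572


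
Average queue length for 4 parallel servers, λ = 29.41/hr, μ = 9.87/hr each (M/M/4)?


a = λ/μ = 2.9797; ρ = a/4 = 0.7449
P₀ = 0.038901
Lq = P₀·a^c·ρ / (c!·(1−ρ)²) = 0.038901·78.83362·0.7449/(24·0.06506)
= 1.46308

Final: 1.46308


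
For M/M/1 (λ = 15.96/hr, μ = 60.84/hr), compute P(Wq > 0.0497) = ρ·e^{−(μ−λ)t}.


ρ = 15.96/60.84 = 0.2623
P(Wq > t) = ρ·e^{−(μ−λ)t} = 0.2623·e^{−2.2305}
= 0.2623·0.107471 = 0.028193

Final: 0.028193


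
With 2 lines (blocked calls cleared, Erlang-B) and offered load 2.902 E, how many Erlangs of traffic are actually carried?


B(2,2.902) = 0.519032 (Erlang-B)
Carried load = a(1 − B) = 2.902·(1 − 0.519032) = 2.902·0.480968 = 1.3958 E

Final: 1.3958 Erlangs


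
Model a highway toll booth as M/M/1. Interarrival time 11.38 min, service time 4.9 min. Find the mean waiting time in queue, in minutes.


λ = 60/11.38 = 5.2724 /hr
μ = 60/4.9 = 12.2449 /hr
ρ = λ/μ = 5.2724/12.2449 = 0.4306
Wq = ρ/(μ−λ) = 0.4306/(12.2449−5.2724) = 0.06175 hr
In minutes: 0.06175·60 = 3.705 min

Final: 3.705 min


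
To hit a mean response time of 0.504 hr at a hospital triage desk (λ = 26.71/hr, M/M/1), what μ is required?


W = 1/(μ−λ) ⇒ μ − λ = 1/W = 1/0.504 = 1.9841
μ = λ + 1/W = 26.71 + 1.9841 = 28.6941 per hr

Final: 28.6941 /hr


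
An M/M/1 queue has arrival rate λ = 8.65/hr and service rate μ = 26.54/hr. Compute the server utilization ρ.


ρ = λ/μ = 8.65/26.54 = 0.3259

Final: 0.3259


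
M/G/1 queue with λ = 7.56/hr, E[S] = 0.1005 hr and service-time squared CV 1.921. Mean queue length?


ρ = λ·E[S] = 7.56·0.1005 = 0.7598
Lq = ρ²(1+C_s²)/(2(1−ρ)) = 0.5773·(1+1.921)/(2·0.2402)
= 0.5773·2.9210/0.4804 = 3.50968

Final: 3.50968


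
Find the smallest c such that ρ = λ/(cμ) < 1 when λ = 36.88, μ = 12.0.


Stability requires cμ > λ ⇔ c > λ/μ.
λ/μ = 36.88/12.0 = 3.0733
Minimum integer c = ⌊3.0733⌋ + 1 = 4
Check: 4·12.0 = 48.00 > 36.88, while 3·12.0 = 36.00 ≤ 36.88

Final: 4 servers


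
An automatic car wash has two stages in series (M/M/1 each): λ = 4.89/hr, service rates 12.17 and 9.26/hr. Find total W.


Each node sees arrival rate λ = 4.89/hr (tandem ⇒ throughput preserved).
W₁ = 1/(μ₁−λ) = 1/(12.17−4.89) = 0.13736 hr
W₂ = 1/(μ₂−λ) = 1/(9.26−4.89) = 0.22883 hr
W_total = W₁ + W₂ = 0.13736 + 0.22883 = 0.36620 hr

Final: 0.36620 hr


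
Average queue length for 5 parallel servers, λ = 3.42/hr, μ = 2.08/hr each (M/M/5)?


a = λ/μ = 1.6442; ρ = a/5 = 0.3288
P₀ = 0.192656
Lq = P₀·a^c·ρ / (c!·(1−ρ)²) = 0.192656·12.01749·0.3288/(120·0.45045)
= 0.01409

Final: 0.01409


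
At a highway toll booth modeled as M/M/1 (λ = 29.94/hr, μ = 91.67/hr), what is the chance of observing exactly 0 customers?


ρ = 29.94/91.67 = 0.3266
P_n = (1−ρ)·ρ^n = (1 − 0.3266)·0.3266^0 = 0.6734·1.000000 = 0.673394

Final: 0.673394


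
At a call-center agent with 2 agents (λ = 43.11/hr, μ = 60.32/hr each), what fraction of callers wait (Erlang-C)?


a = λ/μ = 0.7147; ρ = a/2 = 0.3573
P₀ = 0.473466 (from M/M/c formula)
C(c,a) = [a^c/(c!(1−ρ))]·P₀ = [0.51078/(2·0.6427)]·0.473466
= 0.39740·0.473466 = 0.188154

Final: 0.188154


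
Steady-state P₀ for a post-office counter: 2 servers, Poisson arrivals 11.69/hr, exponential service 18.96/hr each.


a = λ/μ = 11.69/18.96 = 0.6166; ρ = a/c = 0.3083
Σ_{k=0}^{1} a^k/k! (terms k=0..1) = 1.00000 + 0.61656 = 1.61656
Tail: a^2/(2!(1−ρ)) = 0.38015/(2·0.6917) = 0.27478
P₀ = 1/(1.61656 + 0.27478) = 1/1.89135 = 0.528724

Final: 0.528724


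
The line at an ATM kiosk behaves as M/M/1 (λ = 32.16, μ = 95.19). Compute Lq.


ρ = 32.16/95.19 = 0.3379
Lq = ρ²/(1−ρ) = 0.1141/0.6621 = 0.1724

Final: 0.1724


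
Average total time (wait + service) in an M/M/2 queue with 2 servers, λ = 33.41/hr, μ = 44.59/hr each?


a = 0.7493; ρ = 0.3746; P₀ = 0.454931
Lq = P₀·a^c·ρ/(c!(1−ρ)²) = 0.12233
Wq = Lq/λ = 0.12233/33.41 = 0.003662 hr
W = Wq + 1/μ = 0.003662 + 0.02243 = 0.02609 hr

Final: 0.02609 hr


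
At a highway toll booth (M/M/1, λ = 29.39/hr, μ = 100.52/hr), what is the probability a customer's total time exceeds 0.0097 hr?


W ~ Exponential(μ−λ) for M/M/1.
μ − λ = 100.52 − 29.39 = 71.1300
P(W > t) = e^{−(μ−λ)t} = e^{−0.6900} = 0.501596

Final: 0.501596


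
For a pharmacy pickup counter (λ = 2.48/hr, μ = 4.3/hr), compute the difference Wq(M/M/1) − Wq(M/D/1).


ρ = 2.48/4.3 = 0.5767
Wq(M/M/1) = ρ/(μ−λ) = 0.5767/1.82 = 0.31689 hr
Wq(M/D/1) = ρ/(2(μ−λ)) = 0.15845 hr
Savings = 0.31689 − 0.15845 = 0.15845 hr

Final: 0.15845 hr


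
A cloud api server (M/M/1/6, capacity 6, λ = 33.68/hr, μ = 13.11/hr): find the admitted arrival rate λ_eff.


ρ = 2.5690; P_K = (1−ρ)ρ^6/(1−ρ^7) = 0.611576
λ_eff = λ(1 − P_K) = 33.68·(1 − 0.611576) = 33.68·0.388424 = 13.0821 /hr

Final: 13.0821 /hr


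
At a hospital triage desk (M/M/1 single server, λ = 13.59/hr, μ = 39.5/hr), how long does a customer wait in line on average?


ρ = 13.59/39.5 = 0.3441
Wq = ρ/(μ−λ) = 0.3441/(39.5 − 13.59) = 0.3441/25.91 = 0.01328 hr

Final: 0.01328 hr


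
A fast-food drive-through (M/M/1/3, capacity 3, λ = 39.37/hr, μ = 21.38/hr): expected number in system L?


ρ = 39.37/21.38 = 1.8414
L = ρ[1 − (K+1)ρ^K + Kρ^(K+1)] / [(1−ρ)(1−ρ^(K+1))]
Numerator: 1.8414·(1 − 4·6.244147 + 3·11.498226) = 19.368438
Denominator: (-0.8414)·(-10.498226) = 8.833634
L = 19.368438/8.833634 = 2.1926

Final: 2.1926


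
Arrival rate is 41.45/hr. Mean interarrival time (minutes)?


Mean interarrival time = 1/λ = 1/41.45 hour = 0.02413 hour
In minutes: 0.02413 × 60 = 1.4475 min

Final: 1.4475 min


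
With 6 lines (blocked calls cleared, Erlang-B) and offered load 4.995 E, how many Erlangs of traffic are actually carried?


B(6,4.995) = 0.191471 (Erlang-B)
Carried load = a(1 − B) = 4.995·(1 − 0.191471) = 4.995·0.808529 = 4.0386 E

Final: 4.0386 Erlangs


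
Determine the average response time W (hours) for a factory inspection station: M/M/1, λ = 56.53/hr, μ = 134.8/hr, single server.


W = 1/(μ−λ) = 1/(134.8 − 56.53) = 1/78.27 = 0.01278 hr

Final: 0.01278 hr


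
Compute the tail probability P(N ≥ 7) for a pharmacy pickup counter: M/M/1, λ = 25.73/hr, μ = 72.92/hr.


ρ = 25.73/72.92 = 0.3529
P(N ≥ n) = ρ^n = 0.3529^7 = 0.0006810

Final: 0.0006810


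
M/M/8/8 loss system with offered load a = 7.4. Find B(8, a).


B(c,a) = (a^c/c!) / Σ_{k=0}^{c} a^k/k!
a^8/8! = 223.014569
Σ terms (k=0..8): 1.00000 + 7.40000 + 27.38000 + 67.53733 + 124.94407 + 184.91722 + 228.06457 + 241.09683 + 223.01457 = 1105.354588
B = 223.014569/1105.354588 = 0.201758

Final: 0.201758


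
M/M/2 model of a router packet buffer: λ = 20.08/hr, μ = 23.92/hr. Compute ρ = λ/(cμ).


ρ = λ/(cμ) = 20.08/(2·23.92) = 20.08/47.84 = 0.4197

Final: 0.4197


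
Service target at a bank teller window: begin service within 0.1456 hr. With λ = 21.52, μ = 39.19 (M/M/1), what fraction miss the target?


ρ = 21.52/39.19 = 0.5491
P(Wq > t) = ρ·e^{−(μ−λ)t} = 0.5491·e^{−2.5728}
= 0.5491·0.076325 = 0.041912

Final: 0.041912


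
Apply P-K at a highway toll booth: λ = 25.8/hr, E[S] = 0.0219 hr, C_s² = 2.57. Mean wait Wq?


ρ = λ·E[S] = 25.8·0.0219 = 0.5650
E[S²] = E[S]²(1+C_s²) = 0.0219²·(1+2.57) = 0.001712
Wq = λ·E[S²]/(2(1−ρ)) = 25.8·0.001712/(2·0.4350) = 0.05078 hr

Final: 0.05078 hr


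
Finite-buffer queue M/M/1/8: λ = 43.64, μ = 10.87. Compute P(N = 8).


ρ = λ/μ = 43.64/10.87 = 4.0147
P_K = (1−ρ)ρ^K/(1−ρ^(K+1)) = (-3.0147·67490.334813)/(1 − 270954.757244)
= -203464.422431/-270953.757244 = 0.750919

Final: 0.750919


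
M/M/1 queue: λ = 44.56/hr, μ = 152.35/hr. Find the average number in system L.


ρ = λ/μ = 44.56/152.35 = 0.2925
L = ρ/(1−ρ) = 0.2925/(1 − 0.2925) = 0.2925/0.7075 = 0.4134

Final: 0.4134


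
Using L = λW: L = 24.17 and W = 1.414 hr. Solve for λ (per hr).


λ = L/W = 24.17/1.414 = 17.0934 /hr

Final: 17.0934 /hr


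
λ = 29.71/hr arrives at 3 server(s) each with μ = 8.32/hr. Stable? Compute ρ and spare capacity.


Total capacity cμ = 3·8.32 = 24.96/hr
ρ = λ/(cμ) = 29.71/24.96 = 1.1903
Stable ⇔ ρ < 1: NO
Spare capacity = cμ − λ = 24.96 − 29.71 = -4.75/hr

Final: ρ = 1.1903; unstable; margin = -4.75/hr


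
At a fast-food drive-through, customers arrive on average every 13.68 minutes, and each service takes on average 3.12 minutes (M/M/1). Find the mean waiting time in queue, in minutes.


λ = 60/13.68 = 4.3860 /hr
μ = 60/3.12 = 19.2308 /hr
ρ = λ/μ = 4.3860/19.2308 = 0.2281
Wq = ρ/(μ−λ) = 0.2281/(19.2308−4.3860) = 0.01536 hr
In minutes: 0.01536·60 = 0.9218 min

Final: 0.9218 min


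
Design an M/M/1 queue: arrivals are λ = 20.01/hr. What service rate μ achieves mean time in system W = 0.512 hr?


W = 1/(μ−λ) ⇒ μ − λ = 1/W = 1/0.512 = 1.9531
μ = λ + 1/W = 20.01 + 1.9531 = 21.9631 per hr

Final: 21.9631 /hr


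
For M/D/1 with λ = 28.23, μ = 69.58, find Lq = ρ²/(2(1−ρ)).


ρ = 28.23/69.58 = 0.4057
M/D/1: Lq = ρ²/(2(1−ρ)) = 0.1646/(2·0.5943) = 0.13849

Final: 0.13849


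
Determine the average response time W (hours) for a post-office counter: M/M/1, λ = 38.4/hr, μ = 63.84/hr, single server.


W = 1/(μ−λ) = 1/(63.84 − 38.4) = 1/25.44 = 0.03931 hr

Final: 0.03931 hr


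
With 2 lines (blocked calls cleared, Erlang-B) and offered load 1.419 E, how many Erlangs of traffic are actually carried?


B(2,1.419) = 0.293884 (Erlang-B)
Carried load = a(1 − B) = 1.419·(1 − 0.293884) = 1.419·0.706116 = 1.0020 E

Final: 1.0020 Erlangs


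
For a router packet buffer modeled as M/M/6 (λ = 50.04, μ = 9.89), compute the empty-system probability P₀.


a = λ/μ = 50.04/9.89 = 5.0597; ρ = a/c = 0.8433
Σ_{k=0}^{5} a^k/k! (terms k=0..5) = 1.00000 + 5.05966 + 12.80006 + 21.58797 + 27.30692 + 27.63273 = 95.38734
Tail: a^6/(6!(1−ρ)) = 16777.45399/(720·0.1567) = 148.68192
P₀ = 1/(95.38734 + 148.68192) = 1/244.06926 = 0.004097

Final: 0.004097


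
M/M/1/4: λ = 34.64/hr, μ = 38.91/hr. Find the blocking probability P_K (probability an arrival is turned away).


ρ = λ/μ = 34.64/38.91 = 0.8903
P_K = (1−ρ)ρ^K/(1−ρ^(K+1)) = (0.1097·0.628155)/(1 − 0.559221)
= 0.068934/0.440779 = 0.156391

Final: 0.156391


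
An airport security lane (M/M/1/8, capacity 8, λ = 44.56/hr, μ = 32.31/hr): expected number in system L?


ρ = 44.56/32.31 = 1.3791
L = ρ[1 − (K+1)ρ^K + Kρ^(K+1)] / [(1−ρ)(1−ρ^(K+1))]
Numerator: 1.3791·(1 − 9·13.087774 + 8·18.049867) = 38.076626
Denominator: (-0.3791)·(-17.049867) = 6.464280
L = 38.076626/6.464280 = 5.8903

Final: 5.8903


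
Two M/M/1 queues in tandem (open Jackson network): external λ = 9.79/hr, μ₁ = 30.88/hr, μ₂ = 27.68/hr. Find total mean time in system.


Each node sees arrival rate λ = 9.79/hr (tandem ⇒ throughput preserved).
W₁ = 1/(μ₁−λ) = 1/(30.88−9.79) = 0.04742 hr
W₂ = 1/(μ₂−λ) = 1/(27.68−9.79) = 0.05590 hr
W_total = W₁ + W₂ = 0.04742 + 0.05590 = 0.10331 hr

Final: 0.10331 hr


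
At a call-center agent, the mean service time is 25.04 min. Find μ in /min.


μ = 1/(service time) in consistent units.
1 minute = 1 min, so μ = 1/25.04 = 0.03994 per minute

Final: 0.03994 /min


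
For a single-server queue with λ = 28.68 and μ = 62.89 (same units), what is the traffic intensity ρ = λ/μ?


ρ = λ/μ = 28.68/62.89 = 0.4560

Final: 0.4560


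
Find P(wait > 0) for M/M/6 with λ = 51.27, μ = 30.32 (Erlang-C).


a = λ/μ = 1.6910; ρ = a/6 = 0.2818
P₀ = 0.184245 (from M/M/c formula)
C(c,a) = [a^c/(c!(1−ρ))]·P₀ = [23.37786/(720·0.7182)]·0.184245
= 0.04521·0.184245 = 0.008330

Final: 0.008330


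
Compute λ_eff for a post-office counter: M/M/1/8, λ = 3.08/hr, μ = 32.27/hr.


ρ = 0.09544; P_K = (1−ρ)ρ^8/(1−ρ^9) = 0.000000006229
λ_eff = λ(1 − P_K) = 3.08·(1 − 0.000000006229) = 3.08·1.000000 = 3.0800 /hr

Final: 3.0800 /hr


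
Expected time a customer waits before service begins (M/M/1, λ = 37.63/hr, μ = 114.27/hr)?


ρ = 37.63/114.27 = 0.3293
Wq = ρ/(μ−λ) = 0.3293/(114.27 − 37.63) = 0.3293/76.64 = 0.004297 hr

Final: 0.004297 hr


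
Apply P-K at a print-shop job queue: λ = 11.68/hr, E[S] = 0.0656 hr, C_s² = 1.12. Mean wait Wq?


ρ = λ·E[S] = 11.68·0.0656 = 0.7662
E[S²] = E[S]²(1+C_s²) = 0.0656²·(1+1.12) = 0.009123
Wq = λ·E[S²]/(2(1−ρ)) = 11.68·0.009123/(2·0.2338) = 0.22789 hr

Final: 0.22789 hr


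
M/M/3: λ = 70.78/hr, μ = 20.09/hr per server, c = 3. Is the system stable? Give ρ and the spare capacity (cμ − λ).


Total capacity cμ = 3·20.09 = 60.27/hr
ρ = λ/(cμ) = 70.78/60.27 = 1.1744
Stable ⇔ ρ < 1: NO
Spare capacity = cμ − λ = 60.27 − 70.78 = -10.51/hr

Final: ρ = 1.1744; unstable; margin = -10.51/hr


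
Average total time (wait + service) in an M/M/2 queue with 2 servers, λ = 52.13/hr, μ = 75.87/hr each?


a = 0.6871; ρ = 0.3435; P₀ = 0.488596
Lq = P₀·a^c·ρ/(c!(1−ρ)²) = 0.09195
Wq = Lq/λ = 0.09195/52.13 = 0.001764 hr
W = Wq + 1/μ = 0.001764 + 0.01318 = 0.01494 hr

Final: 0.01494 hr


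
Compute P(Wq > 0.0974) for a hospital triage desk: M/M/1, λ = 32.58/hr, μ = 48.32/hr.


ρ = 32.58/48.32 = 0.6743
P(Wq > t) = ρ·e^{−(μ−λ)t} = 0.6743·e^{−1.5331}
= 0.6743·0.215871 = 0.145552

Final: 0.145552


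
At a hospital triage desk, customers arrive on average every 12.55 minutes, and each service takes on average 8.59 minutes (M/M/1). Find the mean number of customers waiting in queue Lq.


λ = 60/12.55 = 4.7809 /hr
μ = 60/8.59 = 6.9849 /hr
ρ = λ/μ = 4.7809/6.9849 = 0.6845
Lq = ρ²/(1−ρ) = 0.4685/0.3155 = 1.4847

Final: 1.4847


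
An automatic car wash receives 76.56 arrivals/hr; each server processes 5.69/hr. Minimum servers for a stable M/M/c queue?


Stability requires cμ > λ ⇔ c > λ/μ.
λ/μ = 76.56/5.69 = 13.4552
Minimum integer c = ⌊13.4552⌋ + 1 = 14
Check: 14·5.69 = 79.66 > 76.56, while 13·5.69 = 73.97 ≤ 76.56

Final: 14 servers


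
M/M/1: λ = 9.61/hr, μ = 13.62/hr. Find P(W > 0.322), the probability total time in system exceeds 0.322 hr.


W ~ Exponential(μ−λ) for M/M/1.
μ − λ = 13.62 − 9.61 = 4.0100
P(W > t) = e^{−(μ−λ)t} = e^{−1.2912} = 0.274935

Final: 0.274935


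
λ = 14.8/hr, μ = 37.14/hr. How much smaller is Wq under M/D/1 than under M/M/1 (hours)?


ρ = 14.8/37.14 = 0.3985
Wq(M/M/1) = ρ/(μ−λ) = 0.3985/22.34 = 0.01784 hr
Wq(M/D/1) = ρ/(2(μ−λ)) = 0.008919 hr
Savings = 0.01784 − 0.008919 = 0.008919 hr

Final: 0.008919 hr


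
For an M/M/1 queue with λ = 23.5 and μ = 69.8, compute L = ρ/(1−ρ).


ρ = λ/μ = 23.5/69.8 = 0.3367
L = ρ/(1−ρ) = 0.3367/(1 − 0.3367) = 0.3367/0.6633 = 0.5076

Final: 0.5076


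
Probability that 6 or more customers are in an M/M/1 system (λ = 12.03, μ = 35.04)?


ρ = 12.03/35.04 = 0.3433
P(N ≥ n) = ρ^n = 0.3433^6 = 0.001638

Final: 0.001638


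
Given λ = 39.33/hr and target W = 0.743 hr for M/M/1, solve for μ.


W = 1/(μ−λ) ⇒ μ − λ = 1/W = 1/0.743 = 1.3459
μ = λ + 1/W = 39.33 + 1.3459 = 40.6759 per hr

Final: 40.6759 /hr


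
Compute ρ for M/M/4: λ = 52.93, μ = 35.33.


ρ = λ/(cμ) = 52.93/(4·35.33) = 52.93/141.32 = 0.3745

Final: 0.3745


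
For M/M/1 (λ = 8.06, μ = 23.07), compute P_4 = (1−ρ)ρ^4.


ρ = 8.06/23.07 = 0.3494
P_n = (1−ρ)·ρ^n = (1 − 0.3494)·0.3494^4 = 0.6506·0.014899 = 0.009694

Final: 0.009694


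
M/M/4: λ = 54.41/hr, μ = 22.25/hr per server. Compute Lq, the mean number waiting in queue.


a = λ/μ = 2.4454; ρ = a/4 = 0.6113
P₀ = 0.078701
Lq = P₀·a^c·ρ / (c!·(1−ρ)²) = 0.078701·35.75978·0.6113/(24·0.15105)
= 0.47460

Final: 0.47460


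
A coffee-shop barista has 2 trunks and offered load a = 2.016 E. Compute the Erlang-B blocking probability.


B(c,a) = (a^c/c!) / Σ_{k=0}^{c} a^k/k!
a^2/2! = 2.032128
Σ terms (k=0..2): 1.00000 + 2.01600 + 2.03213 = 5.048128
B = 2.032128/5.048128 = 0.402551

Final: 0.402551


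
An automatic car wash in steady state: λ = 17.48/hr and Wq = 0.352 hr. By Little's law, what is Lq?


Lq = λWq = 17.48·0.352 = 6.1530

Final: 6.1530


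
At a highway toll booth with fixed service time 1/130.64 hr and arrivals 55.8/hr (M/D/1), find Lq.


ρ = 55.8/130.64 = 0.4271
M/D/1: Lq = ρ²/(2(1−ρ)) = 0.1824/(2·0.5729) = 0.15923

Final: 0.15923


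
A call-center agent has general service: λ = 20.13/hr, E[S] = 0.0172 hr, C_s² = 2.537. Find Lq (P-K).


ρ = λ·E[S] = 20.13·0.0172 = 0.3462
Lq = ρ²(1+C_s²)/(2(1−ρ)) = 0.1199·(1+2.537)/(2·0.6538)
= 0.1199·3.5370/1.3075 = 0.32429

Final: 0.32429


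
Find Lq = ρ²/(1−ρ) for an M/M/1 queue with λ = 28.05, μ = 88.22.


ρ = 28.05/88.22 = 0.3180
Lq = ρ²/(1−ρ) = 0.1011/0.6820 = 0.1482

Final: 0.1482


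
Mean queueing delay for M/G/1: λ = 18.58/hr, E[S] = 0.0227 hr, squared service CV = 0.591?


ρ = λ·E[S] = 18.58·0.0227 = 0.4218
E[S²] = E[S]²(1+C_s²) = 0.0227²·(1+0.591) = 0.0008198
Wq = λ·E[S²]/(2(1−ρ)) = 18.58·0.0008198/(2·0.5782) = 0.01317 hr

Final: 0.01317 hr


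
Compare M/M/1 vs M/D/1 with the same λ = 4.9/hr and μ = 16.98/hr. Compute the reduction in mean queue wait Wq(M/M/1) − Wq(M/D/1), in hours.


ρ = 4.9/16.98 = 0.2886
Wq(M/M/1) = ρ/(μ−λ) = 0.2886/12.08 = 0.02389 hr
Wq(M/D/1) = ρ/(2(μ−λ)) = 0.01194 hr
Savings = 0.02389 − 0.01194 = 0.01194 hr

Final: 0.01194 hr


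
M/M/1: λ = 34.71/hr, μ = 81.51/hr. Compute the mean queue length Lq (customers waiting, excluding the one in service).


ρ = 34.71/81.51 = 0.4258
Lq = ρ²/(1−ρ) = 0.1813/0.5742 = 0.3158

Final: 0.3158


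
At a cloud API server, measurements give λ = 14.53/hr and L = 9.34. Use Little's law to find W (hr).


W = L/λ = 9.34/14.53 = 0.6428 hr

Final: 0.6428 hr


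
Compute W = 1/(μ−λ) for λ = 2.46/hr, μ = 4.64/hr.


W = 1/(μ−λ) = 1/(4.64 − 2.46) = 1/2.18 = 0.4587 hr

Final: 0.4587 hr


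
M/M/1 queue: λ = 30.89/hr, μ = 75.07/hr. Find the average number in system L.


ρ = λ/μ = 30.89/75.07 = 0.4115
L = ρ/(1−ρ) = 0.4115/(1 − 0.4115) = 0.4115/0.5885 = 0.6992

Final: 0.6992


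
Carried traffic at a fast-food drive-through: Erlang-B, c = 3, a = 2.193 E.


B(3,2.193) = 0.238978 (Erlang-B)
Carried load = a(1 − B) = 2.193·(1 − 0.238978) = 2.193·0.761022 = 1.6689 E

Final: 1.6689 Erlangs


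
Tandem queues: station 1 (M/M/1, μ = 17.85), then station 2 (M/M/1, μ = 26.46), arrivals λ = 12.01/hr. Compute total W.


Each node sees arrival rate λ = 12.01/hr (tandem ⇒ throughput preserved).
W₁ = 1/(μ₁−λ) = 1/(17.85−12.01) = 0.17123 hr
W₂ = 1/(μ₂−λ) = 1/(26.46−12.01) = 0.06920 hr
W_total = W₁ + W₂ = 0.17123 + 0.06920 = 0.24044 hr

Final: 0.24044 hr


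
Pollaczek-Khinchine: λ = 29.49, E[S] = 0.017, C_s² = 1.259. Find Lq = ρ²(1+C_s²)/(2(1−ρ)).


ρ = λ·E[S] = 29.49·0.017 = 0.5013
Lq = ρ²(1+C_s²)/(2(1−ρ)) = 0.2513·(1+1.259)/(2·0.4987)
= 0.2513·2.2590/0.9973 = 0.56927

Final: 0.56927


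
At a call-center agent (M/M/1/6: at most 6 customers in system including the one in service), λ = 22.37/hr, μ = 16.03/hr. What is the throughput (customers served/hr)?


ρ = 1.3955; P_K = (1−ρ)ρ^6/(1−ρ^7) = 0.313868
λ_eff = λ(1 − P_K) = 22.37·(1 − 0.313868) = 22.37·0.686132 = 15.3488 /hr

Final: 15.3488 /hr


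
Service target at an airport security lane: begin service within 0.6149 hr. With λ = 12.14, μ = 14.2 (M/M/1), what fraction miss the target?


ρ = 12.14/14.2 = 0.8549
P(Wq > t) = ρ·e^{−(μ−λ)t} = 0.8549·e^{−1.2667}
= 0.8549·0.281762 = 0.240886

Final: 0.240886


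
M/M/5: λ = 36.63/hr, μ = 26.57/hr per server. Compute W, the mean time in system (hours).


a = 1.3786; ρ = 0.2757; P₀ = 0.251671
Lq = P₀·a^c·ρ/(c!(1−ρ)²) = 0.005490
Wq = Lq/λ = 0.005490/36.63 = 0.0001499 hr
W = Wq + 1/μ = 0.0001499 + 0.03764 = 0.03779 hr

Final: 0.03779 hr


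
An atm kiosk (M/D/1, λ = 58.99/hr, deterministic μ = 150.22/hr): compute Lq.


ρ = 58.99/150.22 = 0.3927
M/D/1: Lq = ρ²/(2(1−ρ)) = 0.1542/(2·0.6073) = 0.12696

Final: 0.12696


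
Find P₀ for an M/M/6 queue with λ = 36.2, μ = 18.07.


a = λ/μ = 36.2/18.07 = 2.0033; ρ = a/c = 0.3339
Σ_{k=0}^{5} a^k/k! (terms k=0..5) = 1.00000 + 2.00332 + 2.00665 + 1.33999 + 0.67110 + 0.26889 = 7.28994
Tail: a^6/(6!(1−ρ)) = 64.64017/(720·0.6661) = 0.13478
P₀ = 1/(7.28994 + 0.13478) = 1/7.42472 = 0.134685

Final: 0.134685


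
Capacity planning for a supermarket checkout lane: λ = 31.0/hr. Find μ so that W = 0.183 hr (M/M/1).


W = 1/(μ−λ) ⇒ μ − λ = 1/W = 1/0.183 = 5.4645
μ = λ + 1/W = 31.0 + 5.4645 = 36.4645 per hr

Final: 36.4645 /hr


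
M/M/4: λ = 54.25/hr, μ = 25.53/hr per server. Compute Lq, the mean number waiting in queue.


a = λ/μ = 2.1250; ρ = a/4 = 0.5312
P₀ = 0.113712
Lq = P₀·a^c·ρ / (c!·(1−ρ)²) = 0.113712·20.38899·0.5312/(24·0.21974)
= 0.23355

Final: 0.23355


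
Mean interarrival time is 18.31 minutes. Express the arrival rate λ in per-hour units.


λ = 1/(interarrival time) in consistent units.
1 hour = 60 min, so λ = 60/18.31 = 3.2769 per hour

Final: 3.2769 /hr


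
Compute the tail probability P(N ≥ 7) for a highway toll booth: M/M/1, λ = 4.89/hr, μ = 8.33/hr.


ρ = 4.89/8.33 = 0.5870
P(N ≥ n) = ρ^n = 0.5870^7 = 0.024024

Final: 0.024024


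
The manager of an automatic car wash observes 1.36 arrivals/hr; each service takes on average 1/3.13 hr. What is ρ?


ρ = λ/μ = 1.36/3.13 = 0.4345

Final: 0.4345


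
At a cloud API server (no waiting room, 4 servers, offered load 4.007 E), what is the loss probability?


B(c,a) = (a^c/c!) / Σ_{k=0}^{c} a^k/k!
a^4/4! = 10.741530
Σ terms (k=0..4): 1.00000 + 4.00700 + 8.02802 + 10.72276 + 10.74153 = 34.499319
B = 10.741530/34.499319 = 0.311355

Final: 0.311355


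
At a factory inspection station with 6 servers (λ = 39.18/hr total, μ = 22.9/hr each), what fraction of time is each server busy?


ρ = λ/(cμ) = 39.18/(6·22.9) = 39.18/137.40 = 0.2852

Final: 0.2852


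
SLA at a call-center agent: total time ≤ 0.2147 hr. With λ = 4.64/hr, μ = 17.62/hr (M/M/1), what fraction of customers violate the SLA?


W ~ Exponential(μ−λ) for M/M/1.
μ − λ = 17.62 − 4.64 = 12.9800
P(W > t) = e^{−(μ−λ)t} = e^{−2.7868} = 0.061618

Final: 0.061618


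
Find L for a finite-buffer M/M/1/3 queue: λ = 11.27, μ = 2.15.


ρ = 11.27/2.15 = 5.2419
L = ρ[1 − (K+1)ρ^K + Kρ^(K+1)] / [(1−ρ)(1−ρ^(K+1))]
Numerator: 5.2419·(1 − 4·144.031130 + 3·754.991087) = 8857.951302
Denominator: (-4.2419)·(-753.991087) = 3198.324982
L = 8857.951302/3198.324982 = 2.7696

Final: 2.7696


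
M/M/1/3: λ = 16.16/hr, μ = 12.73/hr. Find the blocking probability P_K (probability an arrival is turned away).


ρ = λ/μ = 16.16/12.73 = 1.2694
P_K = (1−ρ)ρ^K/(1−ρ^(K+1)) = (-0.2694·2.045685)/(1 − 2.596880)
= -0.551194/-1.596880 = 0.345169

Final: 0.345169


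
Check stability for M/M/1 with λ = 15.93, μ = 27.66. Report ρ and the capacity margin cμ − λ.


Total capacity cμ = 1·27.66 = 27.66/hr
ρ = λ/(cμ) = 15.93/27.66 = 0.5759
Stable ⇔ ρ < 1: YES
Spare capacity = cμ − λ = 27.66 − 15.93 = 11.73/hr

Final: ρ = 0.5759; stable; margin = 11.73/hr


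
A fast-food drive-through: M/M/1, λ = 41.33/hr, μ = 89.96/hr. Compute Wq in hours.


ρ = 41.33/89.96 = 0.4594
Wq = ρ/(μ−λ) = 0.4594/(89.96 − 41.33) = 0.4594/48.63 = 0.009447 hr

Final: 0.009447 hr


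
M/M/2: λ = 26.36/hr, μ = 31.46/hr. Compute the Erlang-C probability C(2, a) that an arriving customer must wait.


a = λ/μ = 0.8379; ρ = a/2 = 0.4189
P₀ = 0.409498 (from M/M/c formula)
C(c,a) = [a^c/(c!(1−ρ))]·P₀ = [0.70206/(2·0.5811)]·0.409498
= 0.60412·0.409498 = 0.247388

Final: 0.247388


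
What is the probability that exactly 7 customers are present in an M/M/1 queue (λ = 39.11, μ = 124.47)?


ρ = 39.11/124.47 = 0.3142
P_n = (1−ρ)·ρ^n = (1 − 0.3142)·0.3142^7 = 0.6858·0.0003024 = 0.0002074

Final: 0.0002074


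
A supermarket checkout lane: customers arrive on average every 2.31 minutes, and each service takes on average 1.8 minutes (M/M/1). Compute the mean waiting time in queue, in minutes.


λ = 60/2.31 = 25.9740 /hr
μ = 60/1.8 = 33.3333 /hr
ρ = λ/μ = 25.9740/33.3333 = 0.7792
Wq = ρ/(μ−λ) = 0.7792/(33.3333−25.9740) = 0.10588 hr
In minutes: 0.10588·60 = 6.353 min

Final: 6.353 min


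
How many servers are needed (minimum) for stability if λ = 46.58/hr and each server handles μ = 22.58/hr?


Stability requires cμ > λ ⇔ c > λ/μ.
λ/μ = 46.58/22.58 = 2.0629
Minimum integer c = ⌊2.0629⌋ + 1 = 3
Check: 3·22.58 = 67.74 > 46.58, while 2·22.58 = 45.16 ≤ 46.58

Final: 3 servers


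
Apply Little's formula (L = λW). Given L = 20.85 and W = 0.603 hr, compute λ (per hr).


λ = L/W = 20.85/0.603 = 34.5771 /hr

Final: 34.5771 /hr


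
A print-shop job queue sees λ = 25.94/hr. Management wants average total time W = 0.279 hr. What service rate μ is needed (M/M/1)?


W = 1/(μ−λ) ⇒ μ − λ = 1/W = 1/0.279 = 3.5842
μ = λ + 1/W = 25.94 + 3.5842 = 29.5242 per hr

Final: 29.5242 /hr


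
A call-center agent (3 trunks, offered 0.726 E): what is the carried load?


B(3,0.726) = 0.031060 (Erlang-B)
Carried load = a(1 − B) = 0.726·(1 − 0.031060) = 0.726·0.968940 = 0.7035 E

Final: 0.7035 Erlangs


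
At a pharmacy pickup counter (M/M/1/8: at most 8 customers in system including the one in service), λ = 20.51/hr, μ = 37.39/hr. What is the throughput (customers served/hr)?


ρ = 0.5485; P_K = (1−ρ)ρ^8/(1−ρ^9) = 0.003718
λ_eff = λ(1 − P_K) = 20.51·(1 − 0.003718) = 20.51·0.996282 = 20.4338 /hr

Final: 20.4338 /hr


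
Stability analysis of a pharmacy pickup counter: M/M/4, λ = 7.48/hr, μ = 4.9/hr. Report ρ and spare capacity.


Total capacity cμ = 4·4.9 = 19.60/hr
ρ = λ/(cμ) = 7.48/19.60 = 0.3816
Stable ⇔ ρ < 1: YES
Spare capacity = cμ − λ = 19.60 − 7.48 = 12.12/hr

Final: ρ = 0.3816; stable; margin = 12.12/hr


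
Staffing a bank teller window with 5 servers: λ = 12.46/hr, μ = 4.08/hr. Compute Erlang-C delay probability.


a = λ/μ = 3.0539; ρ = a/5 = 0.6108
P₀ = 0.043906 (from M/M/c formula)
C(c,a) = [a^c/(c!(1−ρ))]·P₀ = [265.63751/(120·0.3892)]·0.043906
= 5.68745·0.043906 = 0.249714

Final: 0.249714


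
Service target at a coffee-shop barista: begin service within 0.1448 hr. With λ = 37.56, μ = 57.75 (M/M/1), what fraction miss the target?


ρ = 37.56/57.75 = 0.6504
P(Wq > t) = ρ·e^{−(μ−λ)t} = 0.6504·e^{−2.9235}
= 0.6504·0.053745 = 0.034955

Final: 0.034955


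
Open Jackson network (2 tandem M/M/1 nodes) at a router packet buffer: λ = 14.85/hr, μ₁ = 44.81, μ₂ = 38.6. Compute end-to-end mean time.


Each node sees arrival rate λ = 14.85/hr (tandem ⇒ throughput preserved).
W₁ = 1/(μ₁−λ) = 1/(44.81−14.85) = 0.03338 hr
W₂ = 1/(μ₂−λ) = 1/(38.6−14.85) = 0.04211 hr
W_total = W₁ + W₂ = 0.03338 + 0.04211 = 0.07548 hr

Final: 0.07548 hr


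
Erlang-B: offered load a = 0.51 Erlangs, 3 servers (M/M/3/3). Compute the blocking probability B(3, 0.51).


B(c,a) = (a^c/c!) / Σ_{k=0}^{c} a^k/k!
a^3/3! = 0.022109
Σ terms (k=0..3): 1.00000 + 0.51000 + 0.13005 + 0.02211 = 1.662159
B = 0.022109/1.662159 = 0.013301

Final: 0.013301


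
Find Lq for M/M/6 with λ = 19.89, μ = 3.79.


a = λ/μ = 5.2480; ρ = a/6 = 0.8747
P₀ = 0.002938
Lq = P₀·a^c·ρ / (c!·(1−ρ)²) = 0.002938·20891.68355·0.8747/(720·0.01571)
= 4.74654

Final: 4.74654


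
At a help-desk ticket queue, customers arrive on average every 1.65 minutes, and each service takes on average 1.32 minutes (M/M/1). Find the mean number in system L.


λ = 60/1.65 = 36.3636 /hr
μ = 60/1.32 = 45.4545 /hr
ρ = λ/μ = 36.3636/45.4545 = 0.8000
L = ρ/(1−ρ) = 0.8000/0.2000 = 4.0000

Final: 4.0000


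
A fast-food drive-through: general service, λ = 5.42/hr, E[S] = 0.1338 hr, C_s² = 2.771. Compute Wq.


ρ = λ·E[S] = 5.42·0.1338 = 0.7252
E[S²] = E[S]²(1+C_s²) = 0.1338²·(1+2.771) = 0.067510
Wq = λ·E[S²]/(2(1−ρ)) = 5.42·0.067510/(2·0.2748) = 0.66576 hr

Final: 0.66576 hr


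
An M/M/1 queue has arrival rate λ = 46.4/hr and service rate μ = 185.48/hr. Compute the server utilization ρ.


ρ = λ/μ = 46.4/185.48 = 0.2502

Final: 0.2502


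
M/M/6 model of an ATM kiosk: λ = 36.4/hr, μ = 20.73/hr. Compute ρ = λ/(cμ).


ρ = λ/(cμ) = 36.4/(6·20.73) = 36.4/124.38 = 0.2927

Final: 0.2927


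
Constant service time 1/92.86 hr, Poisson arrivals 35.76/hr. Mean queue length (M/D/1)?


ρ = 35.76/92.86 = 0.3851
M/D/1: Lq = ρ²/(2(1−ρ)) = 0.1483/(2·0.6149) = 0.12059

Final: 0.12059


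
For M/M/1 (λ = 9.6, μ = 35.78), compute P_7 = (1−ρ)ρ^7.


ρ = 9.6/35.78 = 0.2683
P_n = (1−ρ)·ρ^n = (1 − 0.2683)·0.2683^7 = 0.7317·0.0001001 = 0.00007324

Final: 0.00007324


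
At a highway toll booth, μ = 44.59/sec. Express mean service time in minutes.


Mean service time = 1/μ = 1/44.59 second = 0.02243 second
In minutes: 0.02243 × 0.0166667 = 0.0003738 min

Final: 0.0003738 min


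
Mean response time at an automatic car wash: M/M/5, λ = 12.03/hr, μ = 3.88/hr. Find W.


a = 3.1005; ρ = 0.6201; P₀ = 0.041648
Lq = P₀·a^c·ρ/(c!(1−ρ)²) = 0.42729
Wq = Lq/λ = 0.42729/12.03 = 0.03552 hr
W = Wq + 1/μ = 0.03552 + 0.25773 = 0.29325 hr

Final: 0.29325 hr


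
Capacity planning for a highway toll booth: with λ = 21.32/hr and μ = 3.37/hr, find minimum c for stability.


Stability requires cμ > λ ⇔ c > λ/μ.
λ/μ = 21.32/3.37 = 6.3264
Minimum integer c = ⌊6.3264⌋ + 1 = 7
Check: 7·3.37 = 23.59 > 21.32, while 6·3.37 = 20.22 ≤ 21.32

Final: 7 servers


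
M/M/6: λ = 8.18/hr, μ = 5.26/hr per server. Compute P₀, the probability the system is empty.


a = λ/μ = 8.18/5.26 = 1.5551; ρ = a/c = 0.2592
Σ_{k=0}^{5} a^k/k! (terms k=0..5) = 1.00000 + 1.55513 + 1.20922 + 0.62683 + 0.24370 + 0.07580 = 4.71068
Tail: a^6/(6!(1−ρ)) = 14.14508/(720·0.7408) = 0.02652
P₀ = 1/(4.71068 + 0.02652) = 1/4.73720 = 0.211095

Final: 0.211095


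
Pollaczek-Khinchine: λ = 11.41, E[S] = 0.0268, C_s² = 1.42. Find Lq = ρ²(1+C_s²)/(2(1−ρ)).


ρ = λ·E[S] = 11.41·0.0268 = 0.3058
Lq = ρ²(1+C_s²)/(2(1−ρ)) = 0.09351·(1+1.42)/(2·0.6942)
= 0.09351·2.4200/1.3884 = 0.16298

Final: 0.16298


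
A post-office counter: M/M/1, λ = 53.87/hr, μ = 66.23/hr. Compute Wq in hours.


ρ = 53.87/66.23 = 0.8134
Wq = ρ/(μ−λ) = 0.8134/(66.23 − 53.87) = 0.8134/12.36 = 0.06581 hr

Final: 0.06581 hr


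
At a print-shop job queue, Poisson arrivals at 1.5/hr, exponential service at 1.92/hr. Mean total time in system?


W = 1/(μ−λ) = 1/(1.92 − 1.5) = 1/0.4200 = 2.3810 hr

Final: 2.3810 hr


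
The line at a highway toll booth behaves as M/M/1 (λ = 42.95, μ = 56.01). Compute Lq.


ρ = 42.95/56.01 = 0.7668
Lq = ρ²/(1−ρ) = 0.5880/0.2332 = 2.5218

Final: 2.5218


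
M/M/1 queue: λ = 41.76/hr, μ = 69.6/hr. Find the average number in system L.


ρ = λ/μ = 41.76/69.6 = 0.6000
L = ρ/(1−ρ) = 0.6000/(1 − 0.6000) = 0.6000/0.4000 = 1.5000

Final: 1.5000


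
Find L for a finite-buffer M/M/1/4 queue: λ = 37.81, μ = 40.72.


ρ = 37.81/40.72 = 0.9285
L = ρ[1 − (K+1)ρ^K + Kρ^(K+1)] / [(1−ρ)(1−ρ^(K+1))]
Numerator: 0.9285·(1 − 5·0.743354 + 4·0.690231) = 0.040999
Denominator: (0.07146)·(0.309769) = 0.022137
L = 0.040999/0.022137 = 1.8521

Final: 1.8521


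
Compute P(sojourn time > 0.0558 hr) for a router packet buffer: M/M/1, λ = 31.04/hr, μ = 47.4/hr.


W ~ Exponential(μ−λ) for M/M/1.
μ − λ = 47.4 − 31.04 = 16.3600
P(W > t) = e^{−(μ−λ)t} = e^{−0.9129} = 0.401363

Final: 0.401363


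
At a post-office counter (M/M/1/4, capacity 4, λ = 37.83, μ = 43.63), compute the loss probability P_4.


ρ = λ/μ = 37.83/43.63 = 0.8671
P_K = (1−ρ)ρ^K/(1−ρ^(K+1)) = (0.1329·0.565203)/(1 − 0.490067)
= 0.075136/0.509933 = 0.147345

Final: 0.147345


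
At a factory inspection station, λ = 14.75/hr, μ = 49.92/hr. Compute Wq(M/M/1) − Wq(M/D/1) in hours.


ρ = 14.75/49.92 = 0.2955
Wq(M/M/1) = ρ/(μ−λ) = 0.2955/35.17 = 0.008401 hr
Wq(M/D/1) = ρ/(2(μ−λ)) = 0.004201 hr
Savings = 0.008401 − 0.004201 = 0.004201 hr

Final: 0.004201 hr
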